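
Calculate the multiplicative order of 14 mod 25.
Powers of 14 mod 25: 14^1≡14, 14^2≡21, 14^3≡19, 14^4≡16, 14^5≡24, 14^6≡11, 14^7≡4, 14^8≡6, 14^9≡9, 14^10≡1. So the order of 14 is 10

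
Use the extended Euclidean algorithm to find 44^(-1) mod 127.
Extended GCD: 44(26) + 127(-9) = 1. So 44^(-1) ≡ 26 mod 127. Verify: 44 × 26 = 1144 ≡ 1 mod 127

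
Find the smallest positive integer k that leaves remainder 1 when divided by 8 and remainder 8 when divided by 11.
M = 8 × 11 = 88. M₁ = 11, y₁ ≡ 3 mod 8. M₂ = 8, y₂ ≡ 7 mod 11. k = 1×11×3 + 8×8×7 ≡ 41 mod 88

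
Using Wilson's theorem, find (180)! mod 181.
By Wilson's theorem, (180)! ≡ -1 ≡ 180 mod 181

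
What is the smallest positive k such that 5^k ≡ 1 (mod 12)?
Powers of 5 mod 12: 5^1≡5, 5^2≡1. So the order of 5 is 2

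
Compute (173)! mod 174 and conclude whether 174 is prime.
(173)! mod 174 = 0. Since 0 ≢ -1 (mod 174), 174 is not prime.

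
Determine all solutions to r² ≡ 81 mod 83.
The square roots of 81 mod 83 are 9 and 74. Verify: 9² = 81 ≡ 81 mod 83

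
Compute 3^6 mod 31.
By repeated squaring (mod 31): 3^{1}≡3, 3^{2}≡9, 3^{4}≡19. Then 3^{6} = 3^{4+2} ≡ 19 × 9 ≡ 16 (mod 31)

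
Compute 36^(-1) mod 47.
Since 47 is prime, by Fermat 36^(-1) ≡ 36^{45} ≡ 17 mod 47. Verify: 36 × 17 = 612 ≡ 1 mod 47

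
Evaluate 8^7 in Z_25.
By repeated squaring (mod 25): 8^{1}≡8, 8^{2}≡14, 8^{4}≡21. Then 8^{7} = 8^{4+2+1} ≡ 21 × 14 × 8 ≡ 2 (mod 25)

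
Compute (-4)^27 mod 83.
By repeated squaring mod 83: (-4)^{1}≡79, (-4)^{2}≡16, (-4)^{4}≡7, (-4)^{8}≡49, (-4)^{16}≡77. Then (-4)^{27} = (-4)^{16+8+2+1} ≡ 77 × 49 × 16 × 79 ≡ 58 mod 83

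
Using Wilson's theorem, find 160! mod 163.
(162)! = (160)! × (161) × (162) ≡ -1 mod 163. So (160)! ≡ -1 × [(162)(161)]^(-1) ≡ 81 mod 163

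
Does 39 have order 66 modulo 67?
39^{33} ≡ 1 (mod 67) and 33 < 66, so ord_67(39) = 33 ≠ 66 and 39 is not a primitive root.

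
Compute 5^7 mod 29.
By repeated squaring (mod 29): 5^{1}≡5, 5^{2}≡25, 5^{4}≡16. Then 5^{7} = 5^{4+2+1} ≡ 16 × 25 × 5 ≡ 28 (mod 29)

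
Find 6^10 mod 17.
By repeated squaring mod 17: 6^{1}≡6, 6^{2}≡2, 6^{4}≡4, 6^{8}≡16. Then 6^{10} = 6^{8+2} ≡ 16 × 2 ≡ 15 mod 17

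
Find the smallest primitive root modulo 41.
g = 6. Powers: [6, 36, 11, 25, 27, 39, 29, ...] generates all 40 non-zero residues.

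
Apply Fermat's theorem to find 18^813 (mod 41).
By Fermat: 18^{40} ≡ 1 (mod 41). 813 ≡ 13 (mod 40). So 18^{813} ≡ 18^{13} ≡ 10 (mod 41)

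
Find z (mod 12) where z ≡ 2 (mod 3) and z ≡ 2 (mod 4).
M = 3 × 4 = 12. M₁ = 4, y₁ ≡ 1 (mod 3). M₂ = 3, y₂ ≡ 3 (mod 4). z = 2×4×1 + 2×3×3 ≡ 2 (mod 12)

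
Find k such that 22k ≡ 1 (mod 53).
Since 53 is prime, by Fermat 22^(-1) ≡ 22^{51} ≡ 41 (mod 53). Verify: 22 × 41 = 902 ≡ 1 (mod 53)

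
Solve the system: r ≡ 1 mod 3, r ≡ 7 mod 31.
M = 3 × 31 = 93. M₁ = 31, y₁ ≡ 1 mod 3. M₂ = 3, y₂ ≡ 21 mod 31. r = 1×31×1 + 7×3×21 ≡ 7 mod 93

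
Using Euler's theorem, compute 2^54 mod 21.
By Euler: 2^{12} ≡ 1 (mod 21) since gcd(2, 21) = 1. 54 = 4×12 + 6. So 2^{54} ≡ 2^{6} ≡ 1 (mod 21)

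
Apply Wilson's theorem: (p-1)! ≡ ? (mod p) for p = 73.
By Wilson's theorem, (72)! ≡ -1 ≡ 72 (mod 73)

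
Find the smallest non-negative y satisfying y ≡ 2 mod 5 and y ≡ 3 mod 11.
M = 5 × 11 = 55. M₁ = 11, y₁ ≡ 1 mod 5. M₂ = 5, y₂ ≡ 9 mod 11. y = 2×11×1 + 3×5×9 ≡ 47 mod 55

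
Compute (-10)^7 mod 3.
Using Fermat: (-10)^{2} ≡ 1 (mod 3). 7 ≡ 1 (mod 2). So (-10)^{7} ≡ (-10)^{1} ≡ 2 (mod 3)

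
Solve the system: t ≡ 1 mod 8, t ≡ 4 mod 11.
M = 8 × 11 = 88. M₁ = 11, y₁ ≡ 3 mod 8. M₂ = 8, y₂ ≡ 7 mod 11. t = 1×11×3 + 4×8×7 ≡ 81 mod 88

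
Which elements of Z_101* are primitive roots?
There are φ(100) = 40 primitive roots mod 101: {2, 3, 7, 8, 11, 12, 15, 18, 26, 27, 28, 29, 34, 35, 38, 40, 42, 46, 48, 50, 51, 53, 55, 59, 61, 63, 66, 67, 72, 73, 74, 75, 83, 86, 89, 90, 93, 94, 98, 99}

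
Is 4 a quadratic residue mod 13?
By Euler's criterion: 4^{6} ≡ 1 mod 13. Since this equals 1, 4 is a QR.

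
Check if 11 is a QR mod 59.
By Euler's criterion: 11^{29} ≡ 58 (mod 59). Since this equals -1 (≡ 58), 11 is not a QR.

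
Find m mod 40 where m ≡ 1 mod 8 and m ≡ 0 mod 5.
M = 8 × 5 = 40. M₁ = 5, y₁ ≡ 5 mod 8. M₂ = 8, y₂ ≡ 2 mod 5. m = 1×5×5 + 0×8×2 ≡ 25 mod 40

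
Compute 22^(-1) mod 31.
Since 31 is prime, by Fermat 22^(-1) ≡ 22^{29} ≡ 24 mod 31. Verify: 22 × 24 = 528 ≡ 1 mod 31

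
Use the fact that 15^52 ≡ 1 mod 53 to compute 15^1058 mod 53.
By Fermat: 15^{52} ≡ 1 mod 53. 1058 ≡ 18 mod 52. So 15^{1058} ≡ 15^{18} ≡ 44 mod 53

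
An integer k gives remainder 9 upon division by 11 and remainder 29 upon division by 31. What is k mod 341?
M = 11 × 31 = 341. M₁ = 31, y₁ ≡ 5 mod 11. M₂ = 11, y₂ ≡ 17 mod 31. k = 9×31×5 + 29×11×17 ≡ 339 mod 341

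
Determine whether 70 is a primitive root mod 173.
ord_173(70) divides 172. For each prime q|172: 70^{86}≡172, 70^{4}≡22, none ≡ 1. So 70 has order 172 and is a primitive root mod 173.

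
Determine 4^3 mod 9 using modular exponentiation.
4^{3} = 64 ≡ 1 (mod 9)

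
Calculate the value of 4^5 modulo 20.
By repeated squaring mod 20: 4^{1}≡4, 4^{2}≡16, 4^{4}≡16. Then 4^{5} = 4^{4+1} ≡ 16 × 4 ≡ 4 mod 20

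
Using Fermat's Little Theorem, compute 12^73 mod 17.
By Fermat: 12^{16} ≡ 1 mod 17. 73 = 4×16 + 9. So 12^{73} ≡ 12^{9} ≡ 5 mod 17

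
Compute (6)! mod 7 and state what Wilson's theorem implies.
(6)! mod 7 = 6. Since this equals -1 (mod 7), Wilson confirms 7 is prime.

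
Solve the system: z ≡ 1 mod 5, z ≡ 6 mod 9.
M = 5 × 9 = 45. M₁ = 9, y₁ ≡ 4 mod 5. M₂ = 5, y₂ ≡ 2 mod 9. z = 1×9×4 + 6×5×2 ≡ 6 mod 45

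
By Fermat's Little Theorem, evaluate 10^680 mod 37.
By Fermat: 10^{36} ≡ 1 (mod 37). 680 ≡ 32 (mod 36). So 10^{680} ≡ 10^{32} ≡ 26 (mod 37)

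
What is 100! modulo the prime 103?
(102)! = (100)! × (101) × (102) ≡ -1 (mod 103). So (100)! ≡ -1 × [(102)(101)]^(-1) ≡ 51 (mod 103)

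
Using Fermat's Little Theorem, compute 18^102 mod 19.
By Fermat: 18^{18} ≡ 1 (mod 19). 102 = 5×18 + 12. So 18^{102} ≡ 18^{12} ≡ 1 (mod 19)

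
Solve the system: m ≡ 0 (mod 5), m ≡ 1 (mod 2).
M = 5 × 2 = 10. M₁ = 2, y₁ ≡ 3 (mod 5). M₂ = 5, y₂ ≡ 1 (mod 2). m = 0×2×3 + 1×5×1 ≡ 5 (mod 10)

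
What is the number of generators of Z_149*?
Number of primitive roots mod 149 = φ(p-1) = φ(148) = 72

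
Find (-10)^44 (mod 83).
By repeated squaring (mod 83): (-10)^{1}≡73, (-10)^{2}≡17, (-10)^{4}≡40, (-10)^{8}≡23, (-10)^{16}≡31, (-10)^{32}≡48. Then (-10)^{44} = (-10)^{32+8+4} ≡ 48 × 23 × 40 ≡ 4 (mod 83)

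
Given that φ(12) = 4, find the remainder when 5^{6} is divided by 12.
By Euler: 5^{4} ≡ 1 (mod 12) since gcd(5, 12) = 1. 6 = 1×4 + 2. So 5^{6} ≡ 5^{2} ≡ 1 (mod 12)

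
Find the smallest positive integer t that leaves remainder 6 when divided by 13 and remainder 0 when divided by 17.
M = 13 × 17 = 221. M₁ = 17, y₁ ≡ 10 (mod 13). M₂ = 13, y₂ ≡ 4 (mod 17). t = 6×17×10 + 0×13×4 ≡ 136 (mod 221)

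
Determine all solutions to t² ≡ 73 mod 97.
The square roots of 73 mod 97 are 49 and 48. Verify: 49² = 2401 ≡ 73 mod 97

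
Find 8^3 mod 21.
8^{3} = 512 ≡ 8 mod 21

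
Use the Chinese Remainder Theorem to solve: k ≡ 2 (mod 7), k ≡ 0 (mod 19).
M = 7 × 19 = 133. M₁ = 19, y₁ ≡ 3 (mod 7). M₂ = 7, y₂ ≡ 11 (mod 19). k = 2×19×3 + 0×7×11 ≡ 114 (mod 133)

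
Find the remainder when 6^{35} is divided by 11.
By Fermat: 6^{10} ≡ 1 (mod 11). 35 = 3×10 + 5. So 6^{35} ≡ 6^{5} ≡ 10 (mod 11)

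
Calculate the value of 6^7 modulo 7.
Using Fermat: 6^{6} ≡ 1 mod 7. 7 ≡ 1 mod 6. So 6^{7} ≡ 6^{1} ≡ 6 mod 7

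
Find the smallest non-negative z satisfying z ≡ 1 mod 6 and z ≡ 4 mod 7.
M = 6 × 7 = 42. M₁ = 7, y₁ ≡ 1 mod 6. M₂ = 6, y₂ ≡ 6 mod 7. z = 1×7×1 + 4×6×6 ≡ 25 mod 42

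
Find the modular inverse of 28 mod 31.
Since 31 is prime, by Fermat 28^(-1) ≡ 28^{29} ≡ 10 (mod 31). Verify: 28 × 10 = 280 ≡ 1 (mod 31)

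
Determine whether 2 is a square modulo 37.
By Euler's criterion: 2^{18} ≡ 36 mod 37. Since this equals -1 (≡ 36), 2 is not a QR.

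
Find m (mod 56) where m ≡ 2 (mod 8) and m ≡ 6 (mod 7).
M = 8 × 7 = 56. M₁ = 7, y₁ ≡ 7 (mod 8). M₂ = 8, y₂ ≡ 1 (mod 7). m = 2×7×7 + 6×8×1 ≡ 34 (mod 56)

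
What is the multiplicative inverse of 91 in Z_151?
Since 151 is prime, by Fermat 91^(-1) ≡ 91^{149} ≡ 78 (mod 151). Verify: 91 × 78 = 7098 ≡ 1 (mod 151)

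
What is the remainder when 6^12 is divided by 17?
By repeated squaring mod 17: 6^{1}≡6, 6^{2}≡2, 6^{4}≡4, 6^{8}≡16. Then 6^{12} = 6^{8+4} ≡ 16 × 4 ≡ 13 mod 17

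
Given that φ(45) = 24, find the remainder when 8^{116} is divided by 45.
By Euler: 8^{24} ≡ 1 (mod 45) since gcd(8, 45) = 1. 116 = 4×24 + 20. So 8^{116} ≡ 8^{20} ≡ 1 (mod 45)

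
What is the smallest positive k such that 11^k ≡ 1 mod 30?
Powers of 11 mod 30: 11^1≡11, 11^2≡1. So the order of 11 is 2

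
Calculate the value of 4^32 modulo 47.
By repeated squaring (mod 47): 4^{1}≡4, 4^{2}≡16, 4^{4}≡21, 4^{8}≡18, 4^{16}≡42, 4^{32}≡25. So 4^{32} ≡ 25 (mod 47)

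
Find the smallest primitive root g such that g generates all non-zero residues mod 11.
g = 2. For each prime q|10: 2^{5}≡10, 2^{2}≡4, none ≡ 1, so ord_11(2) = 10 and 2 is a primitive root.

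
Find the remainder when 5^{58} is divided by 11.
By Fermat: 5^{10} ≡ 1 mod 11. 58 = 5×10 + 8. So 5^{58} ≡ 5^{8} ≡ 4 mod 11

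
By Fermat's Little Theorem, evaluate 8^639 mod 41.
By Fermat: 8^{40} ≡ 1 mod 41. 639 ≡ 39 mod 40. So 8^{639} ≡ 8^{39} ≡ 36 mod 41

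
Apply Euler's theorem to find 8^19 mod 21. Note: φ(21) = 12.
By Euler: 8^{12} ≡ 1 mod 21 since gcd(8, 21) = 1. 19 = 1×12 + 7. So 8^{19} ≡ 8^{7} ≡ 8 mod 21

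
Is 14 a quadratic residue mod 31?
By Euler's criterion: 14^{15} ≡ 1 (mod 31). Since this equals 1, 14 is a QR.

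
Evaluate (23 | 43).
(23/43) = 23^{21} mod 43 = 1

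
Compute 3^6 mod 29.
By repeated squaring (mod 29): 3^{1}≡3, 3^{2}≡9, 3^{4}≡23. Then 3^{6} = 3^{4+2} ≡ 23 × 9 ≡ 4 (mod 29)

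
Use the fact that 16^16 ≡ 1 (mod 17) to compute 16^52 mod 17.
By Fermat: 16^{16} ≡ 1 (mod 17). 52 = 3×16 + 4. So 16^{52} ≡ 16^{4} ≡ 1 (mod 17)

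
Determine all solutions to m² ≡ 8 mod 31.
The square roots of 8 mod 31 are 16 and 15. Verify: 16² = 256 ≡ 8 mod 31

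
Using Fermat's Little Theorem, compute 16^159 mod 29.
By Fermat: 16^{28} ≡ 1 (mod 29). 159 = 5×28 + 19. So 16^{159} ≡ 16^{19} ≡ 23 (mod 29)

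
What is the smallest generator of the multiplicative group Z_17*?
g = 3. For each prime q|16: 3^{8}≡16, none ≡ 1, so ord_17(3) = 16 and 3 is a primitive root.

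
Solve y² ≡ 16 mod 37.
The square roots of 16 mod 37 are 33 and 4. Verify: 33² = 1089 ≡ 16 mod 37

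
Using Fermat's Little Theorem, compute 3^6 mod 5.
By Fermat: 3^{4} ≡ 1 mod 5. So 3^{6} = 3^{4} · 3^{2} ≡ 3^{2} ≡ 4 mod 5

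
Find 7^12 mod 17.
By repeated squaring mod 17: 7^{1}≡7, 7^{2}≡15, 7^{4}≡4, 7^{8}≡16. Then 7^{12} = 7^{8+4} ≡ 16 × 4 ≡ 13 mod 17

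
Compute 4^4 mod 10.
4^{4} = 256 ≡ 6 (mod 10)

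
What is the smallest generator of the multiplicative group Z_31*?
g = 3. Powers: [3, 9, 27, 19, 26, 16, 17, ...] generates all 30 non-zero residues.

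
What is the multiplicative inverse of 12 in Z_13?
Since 13 is prime, by Fermat 12^(-1) ≡ 12^{11} ≡ 12 (mod 13). Verify: 12 × 12 = 144 ≡ 1 (mod 13)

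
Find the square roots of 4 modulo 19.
The square roots of 4 mod 19 are 17 and 2. Verify: 17² = 289 ≡ 4 mod 19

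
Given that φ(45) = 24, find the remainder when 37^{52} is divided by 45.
By Euler: 37^{24} ≡ 1 mod 45 since gcd(37, 45) = 1. 52 = 2×24 + 4. So 37^{52} ≡ 37^{4} ≡ 1 mod 45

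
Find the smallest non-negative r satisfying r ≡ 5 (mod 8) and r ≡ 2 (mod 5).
M = 8 × 5 = 40. M₁ = 5, y₁ ≡ 5 (mod 8). M₂ = 8, y₂ ≡ 2 (mod 5). r = 5×5×5 + 2×8×2 ≡ 37 (mod 40)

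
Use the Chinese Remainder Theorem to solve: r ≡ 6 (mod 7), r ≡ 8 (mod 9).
M = 7 × 9 = 63. M₁ = 9, y₁ ≡ 4 (mod 7). M₂ = 7, y₂ ≡ 4 (mod 9). r = 6×9×4 + 8×7×4 ≡ 62 (mod 63)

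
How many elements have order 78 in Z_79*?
A prime p has φ(p-1) primitive roots; here φ(78) = 24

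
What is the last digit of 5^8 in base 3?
Using Fermat: 5^{2} ≡ 1 mod 3. 8 ≡ 0 mod 2. So 5^{8} ≡ 5^{0} ≡ 1 mod 3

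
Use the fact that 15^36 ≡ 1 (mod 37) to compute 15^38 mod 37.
By Fermat: 15^{36} ≡ 1 (mod 37). So 15^{38} = 15^{36} · 15^{2} ≡ 15^{2} ≡ 3 (mod 37)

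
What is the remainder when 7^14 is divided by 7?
By repeated squaring (mod 7): 7^{1}≡0, 7^{2}≡0, 7^{4}≡0, 7^{8}≡0. Then 7^{14} = 7^{8+4+2} ≡ 0 × 0 × 0 ≡ 0 (mod 7)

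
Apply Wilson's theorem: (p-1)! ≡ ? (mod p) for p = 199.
By Wilson's theorem, (198)! ≡ -1 ≡ 198 (mod 199)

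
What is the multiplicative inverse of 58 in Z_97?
Since 97 is prime, by Fermat 58^(-1) ≡ 58^{95} ≡ 92 mod 97. Verify: 58 × 92 = 5336 ≡ 1 mod 97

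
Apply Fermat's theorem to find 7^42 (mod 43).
By Fermat's Little Theorem, 7^{42} ≡ 1 (mod 43) since 43 is prime and gcd(7, 43) = 1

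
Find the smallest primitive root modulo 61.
g = 2. For each prime q|60: 2^{30}≡60, 2^{20}≡47, 2^{12}≡9, none ≡ 1, so ord_61(2) = 60 and 2 is a primitive root.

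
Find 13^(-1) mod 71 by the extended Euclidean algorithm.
Extended GCD: 13(11) + 71(-2) = 1. So 13^(-1) ≡ 11 mod 71. Verify: 13 × 11 = 143 ≡ 1 mod 71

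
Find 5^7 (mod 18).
By repeated squaring (mod 18): 5^{1}≡5, 5^{2}≡7, 5^{4}≡13. Then 5^{7} = 5^{4+2+1} ≡ 13 × 7 × 5 ≡ 5 (mod 18)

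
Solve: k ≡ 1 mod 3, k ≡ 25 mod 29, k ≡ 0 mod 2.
M = 3 × 29 × 2 = 174. M₁ = 58, y₁ ≡ 1 mod 3. M₂ = 6, y₂ ≡ 5 mod 29. M₃ = 87, y₃ ≡ 1 mod 2. k = 1×58×1 + 25×6×5 + 0×87×1 ≡ 112 mod 174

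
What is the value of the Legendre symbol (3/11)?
(3/11) = 3^{5} mod 11 = 1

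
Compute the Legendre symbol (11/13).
(11/13) = 11^{6} mod 13 = -1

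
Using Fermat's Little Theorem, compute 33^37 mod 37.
By Fermat: 33^{36} ≡ 1 mod 37. So 33^{37} = 33^{36} · 33^{1} ≡ 33^{1} ≡ 33 mod 37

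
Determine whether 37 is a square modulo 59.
By Euler's criterion: 37^{29} ≡ 58 (mod 59). Since this equals -1 (≡ 58), 37 is not a QR.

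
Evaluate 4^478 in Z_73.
Using Fermat: 4^{72} ≡ 1 mod 73. 478 ≡ 46 mod 72. So 4^{478} ≡ 4^{46} ≡ 4 mod 73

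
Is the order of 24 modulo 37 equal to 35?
Powers of 24 mod 37: 24^1≡24, 24^2≡21, 24^3≡23, 24^4≡34, 24^5≡2, 24^6≡11, 24^7≡5, 24^8≡9, 24^9≡31, 24^10≡4, 24^11≡22, 24^12≡10, 24^13≡18, 24^14≡25, 24^15≡8, 24^16≡7, 24^17≡20, 24^18≡36, 24^19≡13, 24^20≡16, 24^21≡14, 24^22≡3, 24^23≡35, 24^24≡26, 24^25≡32, 24^26≡28, 24^27≡6, 24^28≡33, 24^29≡15, 24^30≡27, 24^31≡19, 24^32≡12, 24^33≡29, 24^34≡30, 24^35≡17, 24^36≡1. 24^35≡17≢1, so ord ≠ 35. No, the actual order is 36.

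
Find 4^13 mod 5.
Using Fermat: 4^{4} ≡ 1 mod 5. 13 ≡ 1 mod 4. So 4^{13} ≡ 4^{1} ≡ 4 mod 5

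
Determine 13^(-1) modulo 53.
Since 53 is prime, by Fermat 13^(-1) ≡ 13^{51} ≡ 49 mod 53. Verify: 13 × 49 = 637 ≡ 1 mod 53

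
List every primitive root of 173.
There are φ(172) = 84 primitive roots mod 173: {2, 3, 5, 7, 8, 11, 12, 17, 18, 19, 20, 26, 27, 28, 30, 32, 39, 42, 44, 45, 46, 48, 50, 53, 58, 59, 61, 62, 63, 65, 66, 68, 69, 70, 71, 72, 74, 75, 76, 79, 82, 86, 87, 91, 94, 97, 98, 99, 101, 102, 103, 104, 105, 107, 108, 110, 111, 112, 114, 115, 120, 123, 125, 127, 128, 129, 131, 134, 141, 143, 145, 146, 147, 153, 154, 155, 156, 161, 162, 165, 166, 168, 170, 171}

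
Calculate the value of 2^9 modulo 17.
By repeated squaring (mod 17): 2^{1}≡2, 2^{2}≡4, 2^{4}≡16, 2^{8}≡1. Then 2^{9} = 2^{8+1} ≡ 1 × 2 ≡ 2 (mod 17)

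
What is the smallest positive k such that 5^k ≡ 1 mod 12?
Powers of 5 mod 12: 5^1≡5, 5^2≡1. Order = 2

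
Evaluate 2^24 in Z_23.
Using Fermat: 2^{22} ≡ 1 mod 23. 24 ≡ 2 mod 22. So 2^{24} ≡ 2^{2} ≡ 4 mod 23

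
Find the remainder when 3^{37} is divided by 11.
By Fermat: 3^{10} ≡ 1 mod 11. 37 = 3×10 + 7. So 3^{37} ≡ 3^{7} ≡ 9 mod 11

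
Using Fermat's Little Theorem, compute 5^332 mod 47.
By Fermat: 5^{46} ≡ 1 (mod 47). 332 ≡ 10 (mod 46). So 5^{332} ≡ 5^{10} ≡ 12 (mod 47)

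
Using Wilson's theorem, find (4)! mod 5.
By Wilson's theorem, (4)! ≡ -1 ≡ 4 (mod 5)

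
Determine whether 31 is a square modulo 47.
By Euler's criterion: 31^{23} ≡ 46 mod 47. Since this equals -1 (≡ 46), 31 is not a QR.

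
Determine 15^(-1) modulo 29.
Since 29 is prime, by Fermat 15^(-1) ≡ 15^{27} ≡ 2 mod 29. Verify: 15 × 2 = 30 ≡ 1 mod 29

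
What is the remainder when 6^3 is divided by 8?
6^{3} = 216 ≡ 0 (mod 8)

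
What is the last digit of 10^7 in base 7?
Using Fermat: 10^{6} ≡ 1 mod 7. 7 ≡ 1 mod 6. So 10^{7} ≡ 10^{1} ≡ 3 mod 7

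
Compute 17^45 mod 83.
By repeated squaring (mod 83): 17^{1}≡17, 17^{2}≡40, 17^{4}≡23, 17^{8}≡31, 17^{16}≡48, 17^{32}≡63. Then 17^{45} = 17^{32+8+4+1} ≡ 63 × 31 × 23 × 17 ≡ 23 (mod 83)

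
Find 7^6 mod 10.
By repeated squaring mod 10: 7^{1}≡7, 7^{2}≡9, 7^{4}≡1. Then 7^{6} = 7^{4+2} ≡ 1 × 9 ≡ 9 mod 10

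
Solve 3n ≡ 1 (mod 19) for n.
Since 19 is prime, by Fermat 3^(-1) ≡ 3^{17} ≡ 13 (mod 19). Verify: 3 × 13 = 39 ≡ 1 (mod 19)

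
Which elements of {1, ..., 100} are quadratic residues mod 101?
Squares in Z_101*: {1, 4, 5, 6, 9, 13, 14, 16, 17, 19, 20, 21, 22, 23, 24, 25, 30, 31, 33, 36, 37, 43, 45, 47, 49, 52, 54, 56, 58, 64, 65, 68, 70, 71, 76, 77, 78, 79, 80, 81, 82, 84, 85, 87, 88, 92, 95, 96, 97, 100}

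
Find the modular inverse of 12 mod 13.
Since 13 is prime, by Fermat 12^(-1) ≡ 12^{11} ≡ 12 mod 13. Verify: 12 × 12 = 144 ≡ 1 mod 13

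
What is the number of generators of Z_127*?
There are φ(127-1) = φ(126) = 36 primitive roots modulo 127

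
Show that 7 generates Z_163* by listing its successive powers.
7^1, 7^2, ..., 7^{162} mod 163: [7, 49, 17, 119, 18, 126, 67, 143, 23, 161, 149, 65, 129, 88, 127, 74, 29, 40, 117, 4, 28, 33, 68, 150, 72, 15, 105, 83, 92, 155, 107, 97, 27, 26, 19, 133, 116, 160, 142, 16, 112, 132, 109, 111, 125, 60, 94, 6, 42, 131, 102, 62, 108, 104, 76, 43, 138, 151, 79, 64, 122, 39, 110, 118, 11, 77, 50, 24, 5, 35, 82, 85, 106, 90, 141, 9, 63, 115, 153, 93, 162, 156, 114, 146, 44, 145, 37, 96, 20, 140, 2, 14, 98, 34, 75, 36, 89, 134, 123, 46, 159, 135, 130, 95, 13, 91, 148, 58, 80, 71, 8, 56, 66, 136, 137, 144, 30, 47, 3, 21, 147, 51, 31, 54, 52, 38, 103, 69, 157, 121, 32, 61, 101, 55, 59, 87, 120, 25, 12, 84, 99, 41, 124, 53, 45, 152, 86, 113, 139, 158, 128, 81, 78, 57, 73, 22, 154, 100, 48, 10, 70, 1]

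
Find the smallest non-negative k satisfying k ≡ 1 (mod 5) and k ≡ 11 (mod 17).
M = 5 × 17 = 85. M₁ = 17, y₁ ≡ 3 (mod 5). M₂ = 5, y₂ ≡ 7 (mod 17). k = 1×17×3 + 11×5×7 ≡ 11 (mod 85)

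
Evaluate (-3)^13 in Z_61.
By repeated squaring (mod 61): (-3)^{1}≡58, (-3)^{2}≡9, (-3)^{4}≡20, (-3)^{8}≡34. Then (-3)^{13} = (-3)^{8+4+1} ≡ 34 × 20 × 58 ≡ 34 (mod 61)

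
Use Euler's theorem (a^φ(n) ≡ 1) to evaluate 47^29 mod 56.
By Euler: 47^{24} ≡ 1 mod 56 since gcd(47, 56) = 1. 29 = 1×24 + 5. So 47^{29} ≡ 47^{5} ≡ 31 mod 56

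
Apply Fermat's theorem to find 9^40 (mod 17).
By Fermat: 9^{16} ≡ 1 (mod 17). 40 = 2×16 + 8. So 9^{40} ≡ 9^{8} ≡ 1 (mod 17)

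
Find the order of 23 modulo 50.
Powers of 23 mod 50: 23^1≡23, 23^2≡29, 23^3≡17, 23^4≡41, 23^5≡43, 23^6≡39, 23^7≡47, 23^8≡31, 23^9≡13, 23^10≡49, 23^11≡27, 23^12≡21, 23^13≡33, 23^14≡9, 23^15≡7, 23^16≡11, 23^17≡3, 23^18≡19, 23^19≡37, 23^20≡1. ord_50(23) = 20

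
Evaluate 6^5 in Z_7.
By repeated squaring (mod 7): 6^{1}≡6, 6^{2}≡1, 6^{4}≡1. Then 6^{5} = 6^{4+1} ≡ 1 × 6 ≡ 6 (mod 7)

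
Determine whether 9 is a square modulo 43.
By Euler's criterion: 9^{21} ≡ 1 mod 43. Since this equals 1, 9 is a QR.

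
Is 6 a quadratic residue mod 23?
By Euler's criterion: 6^{11} ≡ 1 mod 23. Since this equals 1, 6 is a QR.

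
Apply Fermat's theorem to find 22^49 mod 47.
By Fermat: 22^{46} ≡ 1 mod 47. So 22^{49} = 22^{46} · 22^{3} ≡ 22^{3} ≡ 26 mod 47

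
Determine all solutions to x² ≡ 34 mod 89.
The square roots of 34 mod 89 are 52 and 37. Verify: 52² = 2704 ≡ 34 mod 89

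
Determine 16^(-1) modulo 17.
Since 17 is prime, by Fermat 16^(-1) ≡ 16^{15} ≡ 16 (mod 17). Verify: 16 × 16 = 256 ≡ 1 (mod 17)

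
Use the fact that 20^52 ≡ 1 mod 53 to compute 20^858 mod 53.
By Fermat: 20^{52} ≡ 1 mod 53. 858 ≡ 26 mod 52. So 20^{858} ≡ 20^{26} ≡ 52 mod 53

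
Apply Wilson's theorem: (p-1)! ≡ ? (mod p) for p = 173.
By Wilson's theorem, (172)! ≡ -1 ≡ 172 (mod 173)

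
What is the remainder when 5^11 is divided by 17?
By repeated squaring (mod 17): 5^{1}≡5, 5^{2}≡8, 5^{4}≡13, 5^{8}≡16. Then 5^{11} = 5^{8+2+1} ≡ 16 × 8 × 5 ≡ 11 (mod 17)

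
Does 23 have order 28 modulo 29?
23^{7} ≡ 1 (mod 29) and 7 < 28, so ord_29(23) = 7 ≠ 28 and 23 is not a primitive root.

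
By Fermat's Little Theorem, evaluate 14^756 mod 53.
By Fermat: 14^{52} ≡ 1 mod 53. 756 ≡ 28 mod 52. So 14^{756} ≡ 14^{28} ≡ 16 mod 53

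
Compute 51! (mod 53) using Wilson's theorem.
(52)! = (51)! × (52) ≡ -1 (mod 53). So (51)! ≡ -1 × (52)^(-1) ≡ (-1)×(-1) = 1 (mod 53)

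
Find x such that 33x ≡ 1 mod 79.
Since 79 is prime, by Fermat 33^(-1) ≡ 33^{77} ≡ 12 mod 79. Verify: 33 × 12 = 396 ≡ 1 mod 79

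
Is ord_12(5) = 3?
Powers of 5 mod 12: 5^1≡5, 5^2≡1. Already 5^2≡1, so the order is 2 < 3. No, the actual order is 2.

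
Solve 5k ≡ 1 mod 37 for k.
Since 37 is prime, by Fermat 5^(-1) ≡ 5^{35} ≡ 15 mod 37. Verify: 5 × 15 = 75 ≡ 1 mod 37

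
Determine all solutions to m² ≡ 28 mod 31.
The square roots of 28 mod 31 are 20 and 11. Verify: 20² = 400 ≡ 28 mod 31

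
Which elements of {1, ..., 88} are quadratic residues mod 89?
QRs mod 89: {1, 2, 4, 5, 8, 9, 10, 11, 16, 17, 18, 20, 21, 22, 25, 32, 34, 36, 39, 40, 42, 44, 45, 47, 49, 50, 53, 55, 57, 64, 67, 68, 69, 71, 72, 73, 78, 79, 80, 81, 84, 85, 87, 88}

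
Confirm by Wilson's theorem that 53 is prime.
(52)! mod 53 = 52. Since this equals -1 mod 53, Wilson confirms 53 is prime.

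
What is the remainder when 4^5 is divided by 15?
By repeated squaring mod 15: 4^{1}≡4, 4^{2}≡1, 4^{4}≡1. Then 4^{5} = 4^{4+1} ≡ 1 × 4 ≡ 4 mod 15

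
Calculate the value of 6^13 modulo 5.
Using Fermat: 6^{4} ≡ 1 (mod 5). 13 ≡ 1 (mod 4). So 6^{13} ≡ 6^{1} ≡ 1 (mod 5)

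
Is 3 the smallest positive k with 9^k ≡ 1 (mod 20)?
Powers of 9 mod 20: 9^1≡9, 9^2≡1. Already 9^2≡1, so the order is 2 < 3. No, the actual order is 2.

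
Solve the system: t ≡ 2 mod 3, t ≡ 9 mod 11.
M = 3 × 11 = 33. M₁ = 11, y₁ ≡ 2 mod 3. M₂ = 3, y₂ ≡ 4 mod 11. t = 2×11×2 + 9×3×4 ≡ 20 mod 33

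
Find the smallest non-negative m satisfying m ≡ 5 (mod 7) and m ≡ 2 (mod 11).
M = 7 × 11 = 77. M₁ = 11, y₁ ≡ 2 (mod 7). M₂ = 7, y₂ ≡ 8 (mod 11). m = 5×11×2 + 2×7×8 ≡ 68 (mod 77)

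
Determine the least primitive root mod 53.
g = 2. Powers: [2, 4, 8, 16, 32, 11, 22, 44, 35, 17, ...] generates all 52 non-zero residues.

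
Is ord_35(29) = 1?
Powers of 29 mod 35: 29^1≡29, 29^2≡1. 29^1≡29≢1, so ord ≠ 1. No, the actual order is 2.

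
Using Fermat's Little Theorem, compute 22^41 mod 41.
By Fermat: 22^{40} ≡ 1 mod 41. So 22^{41} = 22^{40} · 22^{1} ≡ 22^{1} ≡ 22 mod 41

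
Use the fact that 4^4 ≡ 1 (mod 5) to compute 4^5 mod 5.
By Fermat: 4^{4} ≡ 1 (mod 5). So 4^{5} = 4^{4} · 4^{1} ≡ 4^{1} ≡ 4 (mod 5)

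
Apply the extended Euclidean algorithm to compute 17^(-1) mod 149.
Extended GCD: 17(-35) + 149(4) = 1. So 17^(-1) ≡ -35 ≡ 114 mod 149. Verify: 17 × 114 = 1938 ≡ 1 mod 149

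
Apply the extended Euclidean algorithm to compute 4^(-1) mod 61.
Extended GCD: 4(-15) + 61(1) = 1. So 4^(-1) ≡ -15 ≡ 46 (mod 61). Verify: 4 × 46 = 184 ≡ 1 (mod 61)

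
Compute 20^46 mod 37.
Using Fermat: 20^{36} ≡ 1 (mod 37). 46 ≡ 10 (mod 36). So 20^{46} ≡ 20^{10} ≡ 28 (mod 37)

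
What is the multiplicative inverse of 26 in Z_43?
Since 43 is prime, by Fermat 26^(-1) ≡ 26^{41} ≡ 5 (mod 43). Verify: 26 × 5 = 130 ≡ 1 (mod 43)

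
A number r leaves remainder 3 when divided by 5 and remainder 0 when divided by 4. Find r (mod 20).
M = 5 × 4 = 20. M₁ = 4, y₁ ≡ 4 (mod 5). M₂ = 5, y₂ ≡ 1 (mod 4). r = 3×4×4 + 0×5×1 ≡ 8 (mod 20)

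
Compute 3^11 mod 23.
By repeated squaring (mod 23): 3^{1}≡3, 3^{2}≡9, 3^{4}≡12, 3^{8}≡6. Then 3^{11} = 3^{8+2+1} ≡ 6 × 9 × 3 ≡ 1 (mod 23)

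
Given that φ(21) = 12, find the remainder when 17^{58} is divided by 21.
By Euler: 17^{12} ≡ 1 (mod 21) since gcd(17, 21) = 1. 58 = 4×12 + 10. So 17^{58} ≡ 17^{10} ≡ 4 (mod 21)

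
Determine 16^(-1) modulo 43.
Since 43 is prime, by Fermat 16^(-1) ≡ 16^{41} ≡ 35 mod 43. Verify: 16 × 35 = 560 ≡ 1 mod 43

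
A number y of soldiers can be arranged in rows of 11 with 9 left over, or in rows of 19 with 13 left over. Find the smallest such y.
M = 11 × 19 = 209. M₁ = 19, y₁ ≡ 7 mod 11. M₂ = 11, y₂ ≡ 7 mod 19. y = 9×19×7 + 13×11×7 ≡ 108 mod 209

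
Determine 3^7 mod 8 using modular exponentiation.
By repeated squaring mod 8: 3^{1}≡3, 3^{2}≡1, 3^{4}≡1. Then 3^{7} = 3^{4+2+1} ≡ 1 × 1 × 3 ≡ 3 mod 8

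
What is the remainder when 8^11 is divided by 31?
By repeated squaring (mod 31): 8^{1}≡8, 8^{2}≡2, 8^{4}≡4, 8^{8}≡16. Then 8^{11} = 8^{8+2+1} ≡ 16 × 2 × 8 ≡ 8 (mod 31)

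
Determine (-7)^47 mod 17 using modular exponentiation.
Using Fermat: (-7)^{16} ≡ 1 mod 17. 47 ≡ 15 mod 16. So (-7)^{47} ≡ (-7)^{15} ≡ 12 mod 17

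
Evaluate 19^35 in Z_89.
By repeated squaring mod 89: 19^{1}≡19, 19^{2}≡5, 19^{4}≡25, 19^{8}≡2, 19^{16}≡4, 19^{32}≡16. Then 19^{35} = 19^{32+2+1} ≡ 16 × 5 × 19 ≡ 7 mod 89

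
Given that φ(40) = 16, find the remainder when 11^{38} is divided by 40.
By Euler: 11^{16} ≡ 1 mod 40 since gcd(11, 40) = 1. 38 = 2×16 + 6. So 11^{38} ≡ 11^{6} ≡ 1 mod 40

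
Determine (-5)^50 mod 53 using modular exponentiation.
By repeated squaring mod 53: (-5)^{1}≡48, (-5)^{2}≡25, (-5)^{4}≡42, (-5)^{8}≡15, (-5)^{16}≡13, (-5)^{32}≡10. Then (-5)^{50} = (-5)^{32+16+2} ≡ 10 × 13 × 25 ≡ 17 mod 53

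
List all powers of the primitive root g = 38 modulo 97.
38^1, 38^2, ..., 38^{96} mod 97: [38, 86, 67, 24, 39, 27, 56, 91, 63, 66, 83, 50, 57, 32, 52, 36, 10, 89, 84, 88, 46, 2, 76, 75, 37, 48, 78, 54, 15, 85, 29, 35, 69, 3, 17, 64, 7, 72, 20, 81, 71, 79, 92, 4, 55, 53, 74, 96, 59, 11, 30, 73, 58, 70, 41, 6, 34, 31, 14, 47, 40, 65, 45, 61, 87, 8, 13, 9, 51, 95, 21, 22, 60, 49, 19, 43, 82, 12, 68, 62, 28, 94, 80, 33, 90, 25, 77, 16, 26, 18, 5, 93, 42, 44, 23, 1]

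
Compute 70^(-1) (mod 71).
Since 71 is prime, by Fermat 70^(-1) ≡ 70^{69} ≡ 70 (mod 71). Verify: 70 × 70 = 4900 ≡ 1 (mod 71)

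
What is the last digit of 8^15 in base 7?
Using Fermat: 8^{6} ≡ 1 (mod 7). 15 ≡ 3 (mod 6). So 8^{15} ≡ 8^{3} ≡ 1 (mod 7)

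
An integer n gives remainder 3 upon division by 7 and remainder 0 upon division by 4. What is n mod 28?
M = 7 × 4 = 28. M₁ = 4, y₁ ≡ 2 mod 7. M₂ = 7, y₂ ≡ 3 mod 4. n = 3×4×2 + 0×7×3 ≡ 24 mod 28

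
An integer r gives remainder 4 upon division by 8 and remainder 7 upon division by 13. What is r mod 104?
M = 8 × 13 = 104. M₁ = 13, y₁ ≡ 5 mod 8. M₂ = 8, y₂ ≡ 5 mod 13. r = 4×13×5 + 7×8×5 ≡ 20 mod 104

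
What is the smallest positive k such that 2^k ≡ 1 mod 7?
Powers of 2 mod 7: 2^1≡2, 2^2≡4, 2^3≡1. ord_7(2) = 3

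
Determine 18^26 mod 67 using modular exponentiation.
By repeated squaring (mod 67): 18^{1}≡18, 18^{2}≡56, 18^{4}≡54, 18^{8}≡35, 18^{16}≡19. Then 18^{26} = 18^{16+8+2} ≡ 19 × 35 × 56 ≡ 55 (mod 67)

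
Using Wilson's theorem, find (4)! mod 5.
By Wilson's theorem, (4)! ≡ -1 ≡ 4 (mod 5)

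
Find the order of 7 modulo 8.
Powers of 7 mod 8: 7^1≡7, 7^2≡1. Order = 2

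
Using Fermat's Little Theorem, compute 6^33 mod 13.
By Fermat: 6^{12} ≡ 1 mod 13. 33 = 2×12 + 9. So 6^{33} ≡ 6^{9} ≡ 5 mod 13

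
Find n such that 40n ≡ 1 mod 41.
Since 41 is prime, by Fermat 40^(-1) ≡ 40^{39} ≡ 40 mod 41. Verify: 40 × 40 = 1600 ≡ 1 mod 41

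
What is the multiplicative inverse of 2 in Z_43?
Since 43 is prime, by Fermat 2^(-1) ≡ 2^{41} ≡ 22 mod 43. Verify: 2 × 22 = 44 ≡ 1 mod 43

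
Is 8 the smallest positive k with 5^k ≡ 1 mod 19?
Powers of 5 mod 19: 5^1≡5, 5^2≡6, 5^3≡11, 5^4≡17, 5^5≡9, 5^6≡7, 5^7≡16, 5^8≡4, 5^9≡1. 5^8≡4≢1, so ord ≠ 8. No, the actual order is 9.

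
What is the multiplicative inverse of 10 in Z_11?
Since 11 is prime, by Fermat 10^(-1) ≡ 10^{9} ≡ 10 (mod 11). Verify: 10 × 10 = 100 ≡ 1 (mod 11)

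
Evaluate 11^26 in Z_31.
By repeated squaring (mod 31): 11^{1}≡11, 11^{2}≡28, 11^{4}≡9, 11^{8}≡19, 11^{16}≡20. Then 11^{26} = 11^{16+8+2} ≡ 20 × 19 × 28 ≡ 7 (mod 31)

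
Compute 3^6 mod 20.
By repeated squaring mod 20: 3^{1}≡3, 3^{2}≡9, 3^{4}≡1. Then 3^{6} = 3^{4+2} ≡ 1 × 9 ≡ 9 mod 20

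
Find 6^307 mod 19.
Using Fermat: 6^{18} ≡ 1 mod 19. 307 ≡ 1 mod 18. So 6^{307} ≡ 6^{1} ≡ 6 mod 19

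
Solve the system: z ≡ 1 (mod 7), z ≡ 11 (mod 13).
M = 7 × 13 = 91. M₁ = 13, y₁ ≡ 6 (mod 7). M₂ = 7, y₂ ≡ 2 (mod 13). z = 1×13×6 + 11×7×2 ≡ 50 (mod 91)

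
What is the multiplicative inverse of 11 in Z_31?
Since 31 is prime, by Fermat 11^(-1) ≡ 11^{29} ≡ 17 mod 31. Verify: 11 × 17 = 187 ≡ 1 mod 31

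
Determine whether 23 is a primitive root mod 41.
23^{10} ≡ 1 (mod 41) and 10 < 40, so ord_41(23) = 10 ≠ 40 and 23 is not a primitive root.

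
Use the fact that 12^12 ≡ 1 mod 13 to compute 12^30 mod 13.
By Fermat: 12^{12} ≡ 1 mod 13. 30 = 2×12 + 6. So 12^{30} ≡ 12^{6} ≡ 1 mod 13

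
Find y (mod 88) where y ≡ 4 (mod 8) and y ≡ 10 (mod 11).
M = 8 × 11 = 88. M₁ = 11, y₁ ≡ 3 (mod 8). M₂ = 8, y₂ ≡ 7 (mod 11). y = 4×11×3 + 10×8×7 ≡ 76 (mod 88)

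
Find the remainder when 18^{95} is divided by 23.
By Fermat: 18^{22} ≡ 1 (mod 23). 95 = 4×22 + 7. So 18^{95} ≡ 18^{7} ≡ 6 (mod 23)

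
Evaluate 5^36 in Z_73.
By repeated squaring (mod 73): 5^{1}≡5, 5^{2}≡25, 5^{4}≡41, 5^{8}≡2, 5^{16}≡4, 5^{32}≡16. Then 5^{36} = 5^{32+4} ≡ 16 × 41 ≡ 72 (mod 73)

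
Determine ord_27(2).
Powers of 2 mod 27: 2^1≡2, 2^2≡4, 2^3≡8, 2^4≡16, 2^5≡5, 2^6≡10, 2^7≡20, 2^8≡13, 2^9≡26, 2^10≡25, 2^11≡23, 2^12≡19, 2^13≡11, 2^14≡22, 2^15≡17, 2^16≡7, 2^17≡14, 2^18≡1. ord_27(2) = 18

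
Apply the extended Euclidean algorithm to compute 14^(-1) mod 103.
Extended GCD: 14(-22) + 103(3) = 1. So 14^(-1) ≡ -22 ≡ 81 (mod 103). Verify: 14 × 81 = 1134 ≡ 1 (mod 103)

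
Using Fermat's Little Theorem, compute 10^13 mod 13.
By Fermat: 10^{12} ≡ 1 (mod 13). So 10^{13} = 10^{12} · 10^{1} ≡ 10^{1} ≡ 10 (mod 13)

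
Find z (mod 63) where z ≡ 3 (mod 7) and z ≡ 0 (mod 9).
M = 7 × 9 = 63. M₁ = 9, y₁ ≡ 4 (mod 7). M₂ = 7, y₂ ≡ 4 (mod 9). z = 3×9×4 + 0×7×4 ≡ 45 (mod 63)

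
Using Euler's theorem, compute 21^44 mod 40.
By Euler: 21^{16} ≡ 1 mod 40 since gcd(21, 40) = 1. 44 = 2×16 + 12. So 21^{44} ≡ 21^{12} ≡ 1 mod 40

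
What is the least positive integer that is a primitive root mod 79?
g = 3. For each prime q|78: 3^{39}≡78, 3^{26}≡23, 3^{6}≡18, none ≡ 1, so ord_79(3) = 78 and 3 is a primitive root.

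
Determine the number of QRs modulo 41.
Exactly half the non-zero residues mod a prime are QRs: (41-1)/2 = 20.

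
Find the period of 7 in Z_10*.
Powers of 7 mod 10: 7^1≡7, 7^2≡9, 7^3≡3, 7^4≡1. So the order of 7 is 4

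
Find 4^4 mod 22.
4^{4} = 256 ≡ 14 mod 22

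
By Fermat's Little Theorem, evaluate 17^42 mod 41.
By Fermat: 17^{40} ≡ 1 (mod 41). So 17^{42} = 17^{40} · 17^{2} ≡ 17^{2} ≡ 2 (mod 41)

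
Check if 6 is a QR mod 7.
By Euler's criterion: 6^{3} ≡ 6 (mod 7). Since this equals -1 (≡ 6), 6 is not a QR.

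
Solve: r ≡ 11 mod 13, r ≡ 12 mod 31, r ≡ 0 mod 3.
M = 13 × 31 × 3 = 1209. M₁ = 93, y₁ ≡ 7 mod 13. M₂ = 39, y₂ ≡ 4 mod 31. M₃ = 403, y₃ ≡ 1 mod 3. r = 11×93×7 + 12×39×4 + 0×403×1 ≡ 570 mod 1209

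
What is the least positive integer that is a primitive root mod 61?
g = 2. Powers: [2, 4, 8, 16, 32, 3, 6, 12, ...] generates all 60 non-zero residues.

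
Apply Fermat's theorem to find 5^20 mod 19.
By Fermat: 5^{18} ≡ 1 mod 19. So 5^{20} = 5^{18} · 5^{2} ≡ 5^{2} ≡ 6 mod 19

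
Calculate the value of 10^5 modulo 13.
By repeated squaring (mod 13): 10^{1}≡10, 10^{2}≡9, 10^{4}≡3. Then 10^{5} = 10^{4+1} ≡ 3 × 10 ≡ 4 (mod 13)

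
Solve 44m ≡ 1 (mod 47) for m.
Since 47 is prime, by Fermat 44^(-1) ≡ 44^{45} ≡ 31 (mod 47). Verify: 44 × 31 = 1364 ≡ 1 (mod 47)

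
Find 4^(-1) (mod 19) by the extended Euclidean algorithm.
Extended GCD: 4(5) + 19(-1) = 1. So 4^(-1) ≡ 5 (mod 19). Verify: 4 × 5 = 20 ≡ 1 (mod 19)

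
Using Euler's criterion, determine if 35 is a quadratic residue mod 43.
By Euler's criterion: 35^{21} ≡ 1 (mod 43). Since this equals 1, 35 is a QR.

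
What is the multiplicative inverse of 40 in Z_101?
Since 101 is prime, by Fermat 40^(-1) ≡ 40^{99} ≡ 48 (mod 101). Verify: 40 × 48 = 1920 ≡ 1 (mod 101)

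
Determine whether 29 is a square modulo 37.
By Euler's criterion: 29^{18} ≡ 36 mod 37. Since this equals -1 (≡ 36), 29 is not a QR.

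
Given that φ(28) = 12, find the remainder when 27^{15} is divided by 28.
By Euler: 27^{12} ≡ 1 (mod 28) since gcd(27, 28) = 1. 15 = 1×12 + 3. So 27^{15} ≡ 27^{3} ≡ 27 (mod 28)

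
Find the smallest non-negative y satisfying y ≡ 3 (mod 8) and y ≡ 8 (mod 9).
M = 8 × 9 = 72. M₁ = 9, y₁ ≡ 1 (mod 8). M₂ = 8, y₂ ≡ 8 (mod 9). y = 3×9×1 + 8×8×8 ≡ 35 (mod 72)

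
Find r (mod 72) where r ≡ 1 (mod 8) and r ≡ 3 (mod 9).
M = 8 × 9 = 72. M₁ = 9, y₁ ≡ 1 (mod 8). M₂ = 8, y₂ ≡ 8 (mod 9). r = 1×9×1 + 3×8×8 ≡ 57 (mod 72)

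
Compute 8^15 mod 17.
By repeated squaring mod 17: 8^{1}≡8, 8^{2}≡13, 8^{4}≡16, 8^{8}≡1. Then 8^{15} = 8^{8+4+2+1} ≡ 1 × 16 × 13 × 8 ≡ 15 mod 17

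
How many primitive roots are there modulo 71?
Number of primitive roots mod 71 = φ(p-1) = φ(70) = 24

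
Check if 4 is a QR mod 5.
By Euler's criterion: 4^{2} ≡ 1 mod 5. Since this equals 1, 4 is a QR.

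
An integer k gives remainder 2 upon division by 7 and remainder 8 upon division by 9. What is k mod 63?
M = 7 × 9 = 63. M₁ = 9, y₁ ≡ 4 mod 7. M₂ = 7, y₂ ≡ 4 mod 9. k = 2×9×4 + 8×7×4 ≡ 44 mod 63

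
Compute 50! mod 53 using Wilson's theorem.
(52)! = (50)! × (51) × (52) ≡ -1 mod 53. So (50)! ≡ -1 × [(52)(51)]^(-1) ≡ 26 mod 53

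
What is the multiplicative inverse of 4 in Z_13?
Since 13 is prime, by Fermat 4^(-1) ≡ 4^{11} ≡ 10 mod 13. Verify: 4 × 10 = 40 ≡ 1 mod 13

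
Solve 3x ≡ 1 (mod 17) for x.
Since 17 is prime, by Fermat 3^(-1) ≡ 3^{15} ≡ 6 (mod 17). Verify: 3 × 6 = 18 ≡ 1 (mod 17)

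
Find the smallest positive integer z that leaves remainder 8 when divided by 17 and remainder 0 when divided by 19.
M = 17 × 19 = 323. M₁ = 19, y₁ ≡ 9 mod 17. M₂ = 17, y₂ ≡ 9 mod 19. z = 8×19×9 + 0×17×9 ≡ 76 mod 323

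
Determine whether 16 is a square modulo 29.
By Euler's criterion: 16^{14} ≡ 1 mod 29. Since this equals 1, 16 is a QR.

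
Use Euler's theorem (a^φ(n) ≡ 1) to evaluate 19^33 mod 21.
By Euler: 19^{12} ≡ 1 (mod 21) since gcd(19, 21) = 1. 33 = 2×12 + 9. So 19^{33} ≡ 19^{9} ≡ 13 (mod 21)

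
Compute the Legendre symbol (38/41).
(38/41) = 38^{20} mod 41 = -1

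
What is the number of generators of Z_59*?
A prime p has φ(p-1) primitive roots; here φ(58) = 28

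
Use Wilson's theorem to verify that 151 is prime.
(150)! mod 151 = 150. Since this equals -1 mod 151, Wilson confirms 151 is prime.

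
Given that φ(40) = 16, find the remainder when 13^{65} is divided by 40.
By Euler: 13^{16} ≡ 1 mod 40 since gcd(13, 40) = 1. 65 = 4×16 + 1. So 13^{65} ≡ 13^{1} ≡ 13 mod 40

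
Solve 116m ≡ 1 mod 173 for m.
Since 173 is prime, by Fermat 116^(-1) ≡ 116^{171} ≡ 88 mod 173. Verify: 116 × 88 = 10208 ≡ 1 mod 173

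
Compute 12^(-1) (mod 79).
Since 79 is prime, by Fermat 12^(-1) ≡ 12^{77} ≡ 33 (mod 79). Verify: 12 × 33 = 396 ≡ 1 (mod 79)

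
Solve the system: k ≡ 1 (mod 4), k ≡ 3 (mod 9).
M = 4 × 9 = 36. M₁ = 9, y₁ ≡ 1 (mod 4). M₂ = 4, y₂ ≡ 7 (mod 9). k = 1×9×1 + 3×4×7 ≡ 21 (mod 36)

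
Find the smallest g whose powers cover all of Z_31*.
g = 3. For each prime q|30: 3^{15}≡30, 3^{10}≡25, 3^{6}≡16, none ≡ 1, so ord_31(3) = 30 and 3 is a primitive root.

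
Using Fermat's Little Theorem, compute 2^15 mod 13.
By Fermat: 2^{12} ≡ 1 (mod 13). So 2^{15} = 2^{12} · 2^{3} ≡ 2^{3} ≡ 8 (mod 13)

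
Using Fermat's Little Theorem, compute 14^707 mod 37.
By Fermat: 14^{36} ≡ 1 mod 37. 707 ≡ 23 mod 36. So 14^{707} ≡ 14^{23} ≡ 8 mod 37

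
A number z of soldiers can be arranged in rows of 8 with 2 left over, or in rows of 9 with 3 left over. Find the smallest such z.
M = 8 × 9 = 72. M₁ = 9, y₁ ≡ 1 mod 8. M₂ = 8, y₂ ≡ 8 mod 9. z = 2×9×1 + 3×8×8 ≡ 66 mod 72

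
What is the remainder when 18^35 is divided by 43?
By repeated squaring mod 43: 18^{1}≡18, 18^{2}≡23, 18^{4}≡13, 18^{8}≡40, 18^{16}≡9, 18^{32}≡38. Then 18^{35} = 18^{32+2+1} ≡ 38 × 23 × 18 ≡ 37 mod 43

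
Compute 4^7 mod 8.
By repeated squaring mod 8: 4^{1}≡4, 4^{2}≡0, 4^{4}≡0. Then 4^{7} = 4^{4+2+1} ≡ 0 × 0 × 4 ≡ 0 mod 8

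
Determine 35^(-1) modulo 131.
Since 131 is prime, by Fermat 35^(-1) ≡ 35^{129} ≡ 15 mod 131. Verify: 35 × 15 = 525 ≡ 1 mod 131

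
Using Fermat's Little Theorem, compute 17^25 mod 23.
By Fermat: 17^{22} ≡ 1 mod 23. So 17^{25} = 17^{22} · 17^{3} ≡ 17^{3} ≡ 14 mod 23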